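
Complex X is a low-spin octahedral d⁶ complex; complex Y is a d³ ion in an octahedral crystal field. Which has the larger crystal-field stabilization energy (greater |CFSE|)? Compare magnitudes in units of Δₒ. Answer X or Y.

X: t₂g⁶ eg⁰, CFSE = -2.4Δₒ.
Y: For octahedral d³ the high- and low-spin configurations coincide; t₂g³ eg⁰, CFSE = -1.2Δₒ.
So X has the larger |CFSE|.

X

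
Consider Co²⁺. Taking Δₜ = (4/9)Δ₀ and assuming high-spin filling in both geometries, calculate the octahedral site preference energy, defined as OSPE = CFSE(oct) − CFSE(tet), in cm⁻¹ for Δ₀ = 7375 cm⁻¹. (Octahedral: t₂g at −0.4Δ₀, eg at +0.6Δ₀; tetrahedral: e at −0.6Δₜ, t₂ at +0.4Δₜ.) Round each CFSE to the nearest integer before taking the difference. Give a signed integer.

Group 9 minus oxidation state +2 gives a d⁷ configuration for Co²⁺.
Octahedral (high-spin): t₂g⁵ eg², CFSE = 5(−0.4) + 2(+0.6) = -0.8Δ₀ = -0.8 × 7375 = -5900 cm⁻¹.
Tetrahedral e⁴ t₂³ gives -1.2Δₜ = -1.2 × (4/9) × 7375 = -3933 cm⁻¹.
Subtracting, OSPE = -5900 − (-3933) = -1967 cm⁻¹.

-1967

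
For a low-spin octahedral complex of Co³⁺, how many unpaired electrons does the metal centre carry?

Co sits in group 9; removing 3 electrons leaves Co³⁺ with 9 − 3 = 6 d electrons.
Configuration: t₂g⁶ eg⁰, giving 0 unpaired electrons.

0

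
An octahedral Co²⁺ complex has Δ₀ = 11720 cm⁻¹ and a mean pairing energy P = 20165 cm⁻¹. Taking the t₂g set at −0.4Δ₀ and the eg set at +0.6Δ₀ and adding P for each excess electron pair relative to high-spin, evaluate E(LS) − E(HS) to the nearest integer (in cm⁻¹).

Group 9 minus oxidation state +2 gives a d⁷ configuration for Co²⁺.
In the high-spin limit (t₂g⁵ eg²) the orbital term is -0.8Δ₀ = -9376 cm⁻¹, with no excess pairing.
Low-spin t₂g⁶ eg¹ gives -1.8Δ₀ = -21096 cm⁻¹, but forming 1 extra pair costs 1P = 20165 cm⁻¹, so E(LS) = -21096 + 20165 = -931 cm⁻¹.
E(LS) − E(HS) = -931 − (-9376) = 8445 cm⁻¹.

8445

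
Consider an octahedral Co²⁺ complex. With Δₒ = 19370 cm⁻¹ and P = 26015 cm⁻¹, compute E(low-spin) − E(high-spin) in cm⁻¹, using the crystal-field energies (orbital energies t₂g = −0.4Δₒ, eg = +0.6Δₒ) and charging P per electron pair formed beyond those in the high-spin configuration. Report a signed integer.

Group 9 minus oxidation state +2 gives a d⁷ configuration for Co²⁺.
High-spin d⁷ fills as t₂g⁵ eg² with CFSE 5(−0.4) + 2(+0.6) = -0.8Δₒ = -15496 cm⁻¹.
For low-spin the configuration is t₂g⁶ eg¹: orbital energy -1.8 × 19370 = -34866 cm⁻¹, and 1 additional pair relative to high-spin adds 26015 cm⁻¹, giving -8851 cm⁻¹.
The difference is -8851 − (-15496) = 6645 cm⁻¹, so high-spin lies lower.

6645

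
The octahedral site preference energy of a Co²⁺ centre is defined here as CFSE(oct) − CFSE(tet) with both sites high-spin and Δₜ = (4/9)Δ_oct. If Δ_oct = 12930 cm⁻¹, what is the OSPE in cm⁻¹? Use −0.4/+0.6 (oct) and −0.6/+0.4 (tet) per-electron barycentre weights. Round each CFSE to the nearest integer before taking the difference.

-3448

Co sits in group 9; removing 2 electrons leaves Co²⁺ with 9 − 2 = 7 d electrons.
In an octahedral site d⁷ (HS) is t2g^5 e_g^2, giving CFSE(oct) = -0.8Δ_oct = -10344 cm⁻¹.
Tetrahedral: e^4 t2^3, CFSE = 4(−0.6) + 3(+0.4) = -1.2Δₜ = -1.2 × (4/9) × 12930 = -6896 cm⁻¹.
OSPE = -10344 − (-6896) = -3448 cm⁻¹.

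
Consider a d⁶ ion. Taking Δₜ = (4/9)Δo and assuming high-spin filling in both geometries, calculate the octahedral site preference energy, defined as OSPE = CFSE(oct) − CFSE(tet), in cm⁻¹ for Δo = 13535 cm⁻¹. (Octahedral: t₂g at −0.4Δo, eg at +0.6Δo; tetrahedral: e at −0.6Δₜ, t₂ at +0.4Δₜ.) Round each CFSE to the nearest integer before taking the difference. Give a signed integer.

-1805

In an octahedral site d⁶ (HS) is t₂g⁴ eg², giving CFSE(oct) = -0.4Δo = -5414 cm⁻¹.
Tetrahedral: e³ t₂³, CFSE = 3(−0.6) + 3(+0.4) = -0.6Δₜ = -0.6 × (4/9) × 13535 = -3609 cm⁻¹.
OSPE = CFSE(oct) − CFSE(tet) = -5414 − (-3609) = -1805 cm⁻¹.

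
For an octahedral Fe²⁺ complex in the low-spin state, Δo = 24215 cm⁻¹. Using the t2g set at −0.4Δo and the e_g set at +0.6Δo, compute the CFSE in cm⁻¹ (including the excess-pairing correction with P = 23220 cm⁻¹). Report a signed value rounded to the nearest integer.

-11676

Fe is in group 8, so Fe²⁺ is d⁶ (8 − 2 = 6).
Configuration: t2g^6 e_g^0.
The orbital stabilization is -2.4Δo = -2.4 × 24215 = -58116 cm⁻¹.
Pairing penalty: 3 pairs vs 1 in the high-spin reference → 2 extra × P = 46440 cm⁻¹.
Net CFSE = -58116 + 46440 = -11676 cm⁻¹.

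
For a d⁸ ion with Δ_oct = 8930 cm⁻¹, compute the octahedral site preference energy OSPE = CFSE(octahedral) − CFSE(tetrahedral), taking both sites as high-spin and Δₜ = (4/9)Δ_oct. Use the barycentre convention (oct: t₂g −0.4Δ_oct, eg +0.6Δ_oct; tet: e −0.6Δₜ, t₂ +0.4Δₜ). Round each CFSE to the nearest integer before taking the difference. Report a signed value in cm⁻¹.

-7541

In an octahedral site d⁸ (HS) is t₂g⁶ eg², giving CFSE(oct) = -1.2Δ_oct = -10716 cm⁻¹.
Tetrahedral: e⁴ t₂⁴, CFSE = 4(−0.6) + 4(+0.4) = -0.8Δₜ = -0.8 × (4/9) × 8930 = -3175 cm⁻¹.
OSPE = -10716 − (-3175) = -7541 cm⁻¹.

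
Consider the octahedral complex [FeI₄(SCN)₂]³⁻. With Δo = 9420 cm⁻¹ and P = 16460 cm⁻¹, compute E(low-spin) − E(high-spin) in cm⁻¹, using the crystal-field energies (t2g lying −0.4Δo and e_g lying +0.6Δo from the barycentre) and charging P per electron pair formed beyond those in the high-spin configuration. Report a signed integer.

14080

Ligand charges: 4×(-1) from I⁻ and 2×(-1) from SCN⁻ sum to -6; with overall charge -3, Fe is +3.
Group 8 minus oxidation state +3 gives a d⁵ configuration for Fe³⁺.
High-spin: t2g^3 e_g^2, CFSE = 0.0Δo = 0 cm⁻¹.
For low-spin the configuration is t2g^5 e_g^0: orbital energy -2.0 × 9420 = -18840 cm⁻¹, and 2 additional pairs relative to high-spin add 32920 cm⁻¹, giving 14080 cm⁻¹.
E(LS) − E(HS) = 14080 − (0) = 14080 cm⁻¹.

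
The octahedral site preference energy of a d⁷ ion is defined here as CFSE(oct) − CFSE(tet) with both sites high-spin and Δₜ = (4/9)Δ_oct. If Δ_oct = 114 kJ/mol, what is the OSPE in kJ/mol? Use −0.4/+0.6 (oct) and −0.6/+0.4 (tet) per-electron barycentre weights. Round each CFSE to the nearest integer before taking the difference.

-30

Octahedral (high-spin): t₂g⁵ eg², CFSE = 5(−0.4) + 2(+0.6) = -0.8Δ_oct = -0.8 × 114 = -91 kJ/mol.
Tetrahedral e⁴ t₂³ gives -1.2Δₜ = -1.2 × (4/9) × 114 = -61 kJ/mol.
Subtracting, OSPE = -91 − (-61) = -30 kJ/mol.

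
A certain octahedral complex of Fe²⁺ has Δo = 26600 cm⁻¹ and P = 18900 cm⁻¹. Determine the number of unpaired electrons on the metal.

Fe sits in group 8; removing 2 electrons leaves Fe²⁺ with 8 − 2 = 6 d electrons.
Here Δo > P (26600 > 18900), so the low-spin state is favoured.
Configuration: t₂g⁶ eg⁰.
Unpaired electrons: 0.

0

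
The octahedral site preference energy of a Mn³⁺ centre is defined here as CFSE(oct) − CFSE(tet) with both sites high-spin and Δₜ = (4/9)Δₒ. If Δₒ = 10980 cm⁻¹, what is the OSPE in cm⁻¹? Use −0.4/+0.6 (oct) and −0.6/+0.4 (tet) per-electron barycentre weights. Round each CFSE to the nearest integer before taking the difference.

-4636

Mn is in group 7, so Mn³⁺ is d⁴ (7 − 3 = 4).
Octahedral high-spin t₂g³ eg¹: CFSE = -0.6 × 10980 = -6588 cm⁻¹.
In a tetrahedral site the filling is e² t₂²: CFSE(tet) = -0.4Δₜ = -0.4 × (4/9)(10980) = -1952 cm⁻¹.
Subtracting, OSPE = -6588 − (-1952) = -4636 cm⁻¹.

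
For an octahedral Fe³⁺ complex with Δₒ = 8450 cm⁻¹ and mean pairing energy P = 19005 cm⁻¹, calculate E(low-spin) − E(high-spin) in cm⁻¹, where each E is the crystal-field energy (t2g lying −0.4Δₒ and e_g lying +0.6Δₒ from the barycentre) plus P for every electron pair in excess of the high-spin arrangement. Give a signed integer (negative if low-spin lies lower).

Fe³⁺: group 8, so d-count = 8 − 3 = 5.
High-spin: t2g^3 e_g^2, CFSE = 0.0Δₒ = 0 cm⁻¹.
Low-spin: t2g^5 e_g^0, orbital CFSE = -2.0Δₒ = -16900 cm⁻¹; plus 2 excess pairs × P = +38010 cm⁻¹; total 21110 cm⁻¹.
Thus E(LS) − E(HS) = 21110 cm⁻¹.

21110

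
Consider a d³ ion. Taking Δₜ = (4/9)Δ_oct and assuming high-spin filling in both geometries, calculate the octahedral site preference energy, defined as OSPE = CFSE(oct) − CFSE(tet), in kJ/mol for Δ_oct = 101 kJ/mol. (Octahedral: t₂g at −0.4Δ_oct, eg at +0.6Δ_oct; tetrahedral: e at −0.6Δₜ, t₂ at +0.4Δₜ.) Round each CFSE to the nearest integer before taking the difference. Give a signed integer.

-85

In an octahedral site d³ (HS) is t2g^3 e_g^0, giving CFSE(oct) = -1.2Δ_oct = -121 kJ/mol.
In a tetrahedral site the filling is e^2 t2^1: CFSE(tet) = -0.8Δₜ = -0.8 × (4/9)(101) = -36 kJ/mol.
OSPE = -121 − (-36) = -85 kJ/mol.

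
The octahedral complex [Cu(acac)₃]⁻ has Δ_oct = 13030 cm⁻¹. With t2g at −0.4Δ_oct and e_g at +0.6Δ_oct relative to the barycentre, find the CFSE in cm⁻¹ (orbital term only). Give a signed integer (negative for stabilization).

Each acac⁻ contributes -1; 3 × (-1) = -3. With overall charge -1, Cu is in the +2 oxidation state.
Cu²⁺: group 11, so d-count = 11 − 2 = 9.
The d⁹ electrons fill as t2g^6 e_g^3.
CFSE(orbital) = 6×(-0.4Δ_oct) + 3×(0.6Δ_oct) = -0.6Δ_oct; with Δ_oct = 13030 cm⁻¹ that is -7818 cm⁻¹.

-7818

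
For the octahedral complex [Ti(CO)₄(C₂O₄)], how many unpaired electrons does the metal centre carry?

2

Ligand charges: 4×(+0) from CO and 1×(-2) from C₂O₄²⁻ sum to -2; with overall charge +0, Ti is +2.
Group 4 minus oxidation state +2 gives a d² configuration for Ti²⁺.
Configuration: t₂g² eg⁰, giving 2 unpaired electrons.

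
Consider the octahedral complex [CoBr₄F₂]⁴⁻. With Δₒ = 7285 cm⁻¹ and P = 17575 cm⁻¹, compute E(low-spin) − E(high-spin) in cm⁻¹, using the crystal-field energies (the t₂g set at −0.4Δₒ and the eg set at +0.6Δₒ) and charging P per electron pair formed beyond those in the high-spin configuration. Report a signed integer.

10290

Ligand charges: 4×(-1) from Br⁻ and 2×(-1) from F⁻ sum to -6; with overall charge -4, Co is +2.
Co²⁺: group 9, so d-count = 9 − 2 = 7.
High-spin d⁷ fills as t₂g⁵ eg² with CFSE 5(−0.4) + 2(+0.6) = -0.8Δₒ = -5828 cm⁻¹.
Low-spin t₂g⁶ eg¹ gives -1.8Δₒ = -13113 cm⁻¹, but forming 1 extra pair costs 1P = 17575 cm⁻¹, so E(LS) = -13113 + 17575 = 4462 cm⁻¹.
Thus E(LS) − E(HS) = 10290 cm⁻¹.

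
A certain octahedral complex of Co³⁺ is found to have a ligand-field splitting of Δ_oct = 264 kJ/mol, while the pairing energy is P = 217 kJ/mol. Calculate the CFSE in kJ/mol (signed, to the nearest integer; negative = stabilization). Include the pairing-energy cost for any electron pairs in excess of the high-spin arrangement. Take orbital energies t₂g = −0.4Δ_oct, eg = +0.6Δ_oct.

Co is in group 9, so Co³⁺ is d⁶ (9 − 3 = 6).
Since Δ_oct = 264 kJ/mol > P = 217 kJ/mol, the complex adopts the low-spin configuration.
That gives t₂g⁶ eg⁰.
Orbital CFSE = -2.4Δ_oct = -2.4 × 264 = -634 kJ/mol.
Excess pairs vs high-spin: 3 − 1 = 2; pairing cost = +434 kJ/mol.
Net CFSE = -634 + 434 = -200 kJ/mol.

-200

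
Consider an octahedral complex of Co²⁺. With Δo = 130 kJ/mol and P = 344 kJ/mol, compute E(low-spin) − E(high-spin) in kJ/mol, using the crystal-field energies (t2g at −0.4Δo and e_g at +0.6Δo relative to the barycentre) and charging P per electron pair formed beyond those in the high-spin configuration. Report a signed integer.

214

Co²⁺: group 9, so d-count = 9 − 2 = 7.
In the high-spin limit (t2g^5 e_g^2) the orbital term is -0.8Δo = -104 kJ/mol, with no excess pairing.
For low-spin the configuration is t2g^6 e_g^1: orbital energy -1.8 × 130 = -234 kJ/mol, and 1 additional pair relative to high-spin adds 344 kJ/mol, giving 110 kJ/mol.
E(LS) − E(HS) = 110 − (-104) = 214 kJ/mol.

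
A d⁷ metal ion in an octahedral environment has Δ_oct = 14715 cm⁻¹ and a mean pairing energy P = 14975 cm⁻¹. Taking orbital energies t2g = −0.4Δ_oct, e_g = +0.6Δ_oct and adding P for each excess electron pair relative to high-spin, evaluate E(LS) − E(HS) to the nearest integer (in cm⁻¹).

260

High-spin d⁷ fills as t2g^5 e_g^2 with CFSE 5(−0.4) + 2(+0.6) = -0.8Δ_oct = -11772 cm⁻¹.
For low-spin the configuration is t2g^6 e_g^1: orbital energy -1.8 × 14715 = -26487 cm⁻¹, and 1 additional pair relative to high-spin adds 14975 cm⁻¹, giving -11512 cm⁻¹.
The difference is -11512 − (-11772) = 260 cm⁻¹, so high-spin lies lower.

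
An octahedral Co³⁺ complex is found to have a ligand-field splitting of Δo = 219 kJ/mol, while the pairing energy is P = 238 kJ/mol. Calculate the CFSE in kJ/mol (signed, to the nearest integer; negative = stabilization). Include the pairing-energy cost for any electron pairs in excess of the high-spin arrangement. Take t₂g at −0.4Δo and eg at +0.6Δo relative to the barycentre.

-88

Co sits in group 9; removing 3 electrons leaves Co³⁺ with 9 − 3 = 6 d electrons.
Δo < P, so pairing is avoided: the ground state is high-spin.
Configuration: t₂g⁴ eg².
Orbital CFSE = -0.4Δo = -0.4 × 219 = -88 kJ/mol.
High-spin has no excess pairs, so no pairing correction applies.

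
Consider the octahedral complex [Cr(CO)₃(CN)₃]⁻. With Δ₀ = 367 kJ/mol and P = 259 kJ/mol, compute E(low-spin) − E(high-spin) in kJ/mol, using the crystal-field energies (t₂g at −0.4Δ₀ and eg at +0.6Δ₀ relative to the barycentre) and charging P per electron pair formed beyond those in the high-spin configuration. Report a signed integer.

-108

Ligand charges: 3×(+0) from CO and 3×(-1) from CN⁻ sum to -3; with overall charge -1, Cr is +2.
Cr is in group 6, so Cr²⁺ is d⁴ (6 − 2 = 4).
High-spin: t₂g³ eg¹, CFSE = -0.6Δ₀ = -220 kJ/mol.
For low-spin the configuration is t₂g⁴ eg⁰: orbital energy -1.6 × 367 = -587 kJ/mol, and 1 additional pair relative to high-spin adds 259 kJ/mol, giving -328 kJ/mol.
E(LS) − E(HS) = -328 − (-220) = -108 kJ/mol.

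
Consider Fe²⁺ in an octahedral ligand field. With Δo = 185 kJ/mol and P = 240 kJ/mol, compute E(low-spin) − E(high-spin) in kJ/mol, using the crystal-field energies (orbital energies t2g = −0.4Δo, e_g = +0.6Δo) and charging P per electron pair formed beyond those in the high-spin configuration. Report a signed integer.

110

Fe sits in group 8; removing 2 electrons leaves Fe²⁺ with 8 − 2 = 6 d electrons.
High-spin: t2g^4 e_g^2, CFSE = -0.4Δo = -74 kJ/mol.
Low-spin: t2g^6 e_g^0, orbital CFSE = -2.4Δo = -444 kJ/mol; plus 2 excess pairs × P = +480 kJ/mol; total 36 kJ/mol.
The difference is 36 − (-74) = 110 kJ/mol, so high-spin lies lower.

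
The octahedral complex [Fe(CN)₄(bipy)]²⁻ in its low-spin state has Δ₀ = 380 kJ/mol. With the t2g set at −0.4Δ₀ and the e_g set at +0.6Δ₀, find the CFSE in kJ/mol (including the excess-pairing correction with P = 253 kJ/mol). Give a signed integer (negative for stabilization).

Ligand charges: 4×(-1) from CN⁻ and 1×(+0) from bipy sum to -4; with overall charge -2, Fe is +2.
Fe is in group 8, so Fe²⁺ is d⁶ (8 − 2 = 6).
Electron filling gives t2g^6 e_g^0.
CFSE(orbital) = 6×(-0.4Δ₀) + 0×(0.6Δ₀) = -2.4Δ₀; with Δ₀ = 380 kJ/mol that is -912 kJ/mol.
High-spin d⁶ would be t2g^4 e_g^2 with 1 pair; low-spin has 3, so 2 excess pairs cost +2P = +506 kJ/mol.
Combining: -912 + 506 = -406 kJ/mol.

-406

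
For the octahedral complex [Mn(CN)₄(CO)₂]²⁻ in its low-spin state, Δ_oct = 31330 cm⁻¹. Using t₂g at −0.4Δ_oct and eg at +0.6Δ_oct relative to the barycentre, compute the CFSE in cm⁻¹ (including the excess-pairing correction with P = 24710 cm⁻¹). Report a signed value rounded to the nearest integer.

Ligand charges: 4×(-1) from CN⁻ and 2×(+0) from CO sum to -4; with overall charge -2, Mn is +2.
Mn²⁺: group 7, so d-count = 7 − 2 = 5.
Configuration: t₂g⁵ eg⁰.
The orbital stabilization is -2.0Δ_oct = -2.0 × 31330 = -62660 cm⁻¹.
High-spin d⁵ would be t₂g³ eg² with 0 pairs; low-spin has 2, so 2 excess pairs cost +2P = +49420 cm⁻¹.
Net CFSE = -62660 + 49420 = -13240 cm⁻¹.

-13240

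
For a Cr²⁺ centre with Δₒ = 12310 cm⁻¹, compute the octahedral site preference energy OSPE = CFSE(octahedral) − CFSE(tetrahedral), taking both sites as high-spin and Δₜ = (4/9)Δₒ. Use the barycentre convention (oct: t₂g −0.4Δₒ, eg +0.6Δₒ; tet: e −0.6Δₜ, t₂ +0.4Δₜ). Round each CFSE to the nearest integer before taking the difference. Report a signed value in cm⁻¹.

-5198

Cr²⁺: group 6, so d-count = 6 − 2 = 4.
Octahedral (high-spin): t2g^3 e_g^1, CFSE = 3(−0.4) + 1(+0.6) = -0.6Δₒ = -0.6 × 12310 = -7386 cm⁻¹.
Tetrahedral: e^2 t2^2, CFSE = 2(−0.6) + 2(+0.4) = -0.4Δₜ = -0.4 × (4/9) × 12310 = -2188 cm⁻¹.
Subtracting, OSPE = -7386 − (-2188) = -5198 cm⁻¹.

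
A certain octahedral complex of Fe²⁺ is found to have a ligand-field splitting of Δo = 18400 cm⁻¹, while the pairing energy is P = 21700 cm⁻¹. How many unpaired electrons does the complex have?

4

Fe sits in group 8; removing 2 electrons leaves Fe²⁺ with 8 − 2 = 6 d electrons.
Since Δo = 18400 cm⁻¹ < P = 21700 cm⁻¹, the complex adopts the high-spin configuration.
Configuration: t2g^4 e_g^2.
Unpaired electrons: 4.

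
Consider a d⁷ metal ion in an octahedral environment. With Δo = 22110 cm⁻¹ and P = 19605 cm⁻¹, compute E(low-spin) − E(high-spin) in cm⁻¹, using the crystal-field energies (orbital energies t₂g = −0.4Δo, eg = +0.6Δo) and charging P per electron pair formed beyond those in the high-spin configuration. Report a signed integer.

High-spin: t₂g⁵ eg², CFSE = -0.8Δo = -17688 cm⁻¹.
For low-spin the configuration is t₂g⁶ eg¹: orbital energy -1.8 × 22110 = -39798 cm⁻¹, and 1 additional pair relative to high-spin adds 19605 cm⁻¹, giving -20193 cm⁻¹.
The difference is -20193 − (-17688) = -2505 cm⁻¹, so low-spin lies lower.

-2505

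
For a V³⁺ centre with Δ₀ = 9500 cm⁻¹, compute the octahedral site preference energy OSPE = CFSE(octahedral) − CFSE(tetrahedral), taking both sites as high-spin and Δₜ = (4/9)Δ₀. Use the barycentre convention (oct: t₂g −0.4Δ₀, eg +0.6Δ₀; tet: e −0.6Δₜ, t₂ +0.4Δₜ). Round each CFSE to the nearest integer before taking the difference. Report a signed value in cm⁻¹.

-2533

V³⁺: group 5, so d-count = 5 − 3 = 2.
Octahedral high-spin t₂g² eg⁰: CFSE = -0.8 × 9500 = -7600 cm⁻¹.
Tetrahedral: e² t₂⁰, CFSE = 2(−0.6) + 0(+0.4) = -1.2Δₜ = -1.2 × (4/9) × 9500 = -5067 cm⁻¹.
OSPE = CFSE(oct) − CFSE(tet) = -7600 − (-5067) = -2533 cm⁻¹.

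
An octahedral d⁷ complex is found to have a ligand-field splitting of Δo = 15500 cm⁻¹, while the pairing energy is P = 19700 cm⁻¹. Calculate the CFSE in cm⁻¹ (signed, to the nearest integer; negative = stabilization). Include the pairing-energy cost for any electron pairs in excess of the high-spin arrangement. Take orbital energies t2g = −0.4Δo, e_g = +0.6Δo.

Since Δo = 15500 cm⁻¹ < P = 19700 cm⁻¹, the complex adopts the high-spin configuration.
Filling d⁷ accordingly: t2g^5 e_g^2.
Orbital CFSE = -0.8Δo = -0.8 × 15500 = -12400 cm⁻¹.
High-spin has no excess pairs, so no pairing correction applies.

-12400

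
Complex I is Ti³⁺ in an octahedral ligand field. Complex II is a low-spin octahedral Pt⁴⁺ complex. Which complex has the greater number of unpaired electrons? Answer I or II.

I

I: Ti sits in group 4; removing 3 electrons leaves Ti³⁺ with 4 − 3 = 1 d electrons; t2g^1 e_g^0 → 1 unpaired.
II: Group 10 minus oxidation state +4 gives a d⁶ configuration for Pt⁴⁺; t₂g⁶ eg⁰ → 0 unpaired.
So I has more unpaired electrons.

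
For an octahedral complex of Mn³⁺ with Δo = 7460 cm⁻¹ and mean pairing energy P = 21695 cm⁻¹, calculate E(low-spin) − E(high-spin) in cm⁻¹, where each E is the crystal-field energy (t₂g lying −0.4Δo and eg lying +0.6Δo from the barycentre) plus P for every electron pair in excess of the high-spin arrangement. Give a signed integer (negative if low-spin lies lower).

Group 7 minus oxidation state +3 gives a d⁴ configuration for Mn³⁺.
High-spin d⁴ fills as t₂g³ eg¹ with CFSE 3(−0.4) + 1(+0.6) = -0.6Δo = -4476 cm⁻¹.
Low-spin t₂g⁴ eg⁰ gives -1.6Δo = -11936 cm⁻¹, but forming 1 extra pair costs 1P = 21695 cm⁻¹, so E(LS) = -11936 + 21695 = 9759 cm⁻¹.
E(LS) − E(HS) = 9759 − (-4476) = 14235 cm⁻¹.

14235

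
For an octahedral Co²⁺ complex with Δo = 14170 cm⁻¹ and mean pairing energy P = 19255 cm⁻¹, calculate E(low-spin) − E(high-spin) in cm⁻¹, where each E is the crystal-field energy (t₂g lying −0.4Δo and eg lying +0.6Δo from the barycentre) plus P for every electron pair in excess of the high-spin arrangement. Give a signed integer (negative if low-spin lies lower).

5085

Co is in group 9, so Co²⁺ is d⁷ (9 − 2 = 7).
High-spin: t₂g⁵ eg², CFSE = -0.8Δo = -11336 cm⁻¹.
For low-spin the configuration is t₂g⁶ eg¹: orbital energy -1.8 × 14170 = -25506 cm⁻¹, and 1 additional pair relative to high-spin adds 19255 cm⁻¹, giving -6251 cm⁻¹.
The difference is -6251 − (-11336) = 5085 cm⁻¹, so high-spin lies lower.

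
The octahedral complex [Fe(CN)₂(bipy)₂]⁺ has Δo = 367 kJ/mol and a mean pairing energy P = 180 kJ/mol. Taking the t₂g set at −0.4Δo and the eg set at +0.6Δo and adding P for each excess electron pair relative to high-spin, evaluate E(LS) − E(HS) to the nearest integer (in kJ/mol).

-374

Ligand charges: 2×(-1) from CN⁻ and 2×(+0) from bipy sum to -2; with overall charge +1, Fe is +3.
Fe sits in group 8; removing 3 electrons leaves Fe³⁺ with 8 − 3 = 5 d electrons.
High-spin d⁵ fills as t₂g³ eg² with CFSE 3(−0.4) + 2(+0.6) = 0.0Δo = 0 kJ/mol.
For low-spin the configuration is t₂g⁵ eg⁰: orbital energy -2.0 × 367 = -734 kJ/mol, and 2 additional pairs relative to high-spin add 360 kJ/mol, giving -374 kJ/mol.
E(LS) − E(HS) = -374 − (0) = -374 kJ/mol.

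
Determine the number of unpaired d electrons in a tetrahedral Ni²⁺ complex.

Group 10 minus oxidation state +2 gives a d⁸ configuration for Ni²⁺.
Tetrahedral splitting is small, so the complex is high-spin.
Configuration: e⁴ t₂⁴, giving 2 unpaired electrons.

2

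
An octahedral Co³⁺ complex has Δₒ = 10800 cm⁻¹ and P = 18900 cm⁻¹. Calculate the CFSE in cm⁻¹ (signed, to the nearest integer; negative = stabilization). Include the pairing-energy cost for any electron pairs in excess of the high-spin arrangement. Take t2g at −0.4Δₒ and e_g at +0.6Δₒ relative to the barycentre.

-4320

Group 9 minus oxidation state +3 gives a d⁶ configuration for Co³⁺.
Here Δₒ < P (10800 < 18900), so the high-spin state is favoured.
That gives t2g^4 e_g^2.
Orbital CFSE = -0.4Δₒ = -0.4 × 10800 = -4320 cm⁻¹.
High-spin has no excess pairs, so no pairing correction applies.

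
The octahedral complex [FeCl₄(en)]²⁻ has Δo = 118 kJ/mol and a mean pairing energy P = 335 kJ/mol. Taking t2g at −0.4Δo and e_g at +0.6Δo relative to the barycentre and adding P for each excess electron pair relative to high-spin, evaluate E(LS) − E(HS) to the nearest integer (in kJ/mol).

Ligand charges: 4×(-1) from Cl⁻ and 1×(+0) from en sum to -4; with overall charge -2, Fe is +2.
Fe²⁺: group 8, so d-count = 8 − 2 = 6.
In the high-spin limit (t2g^4 e_g^2) the orbital term is -0.4Δo = -47 kJ/mol, with no excess pairing.
Low-spin t2g^6 e_g^0 gives -2.4Δo = -283 kJ/mol, but forming 2 extra pairs costs 2P = 670 kJ/mol, so E(LS) = -283 + 670 = 387 kJ/mol.
Thus E(LS) − E(HS) = 434 kJ/mol.

434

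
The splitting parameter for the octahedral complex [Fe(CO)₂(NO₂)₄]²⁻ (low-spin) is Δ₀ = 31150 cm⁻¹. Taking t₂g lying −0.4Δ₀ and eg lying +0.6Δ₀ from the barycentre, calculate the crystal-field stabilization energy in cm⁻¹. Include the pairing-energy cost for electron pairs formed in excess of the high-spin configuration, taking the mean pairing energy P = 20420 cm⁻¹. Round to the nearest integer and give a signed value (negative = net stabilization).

-33920

Ligand charges: 2×(+0) from CO and 4×(-1) from NO₂⁻ sum to -4; with overall charge -2, Fe is +2.
Fe²⁺: group 8, so d-count = 8 − 2 = 6.
Electron filling gives t₂g⁶ eg⁰.
CFSE(orbital) = 6×(-0.4Δ₀) + 0×(0.6Δ₀) = -2.4Δ₀; with Δ₀ = 31150 cm⁻¹ that is -74760 cm⁻¹.
Relative to high-spin t₂g⁴ eg² (1 paired), the low-spin configuration has 2 additional pairs, contributing +2 × 20420 = +40840 cm⁻¹.
Combining: -74760 + 40840 = -33920 cm⁻¹.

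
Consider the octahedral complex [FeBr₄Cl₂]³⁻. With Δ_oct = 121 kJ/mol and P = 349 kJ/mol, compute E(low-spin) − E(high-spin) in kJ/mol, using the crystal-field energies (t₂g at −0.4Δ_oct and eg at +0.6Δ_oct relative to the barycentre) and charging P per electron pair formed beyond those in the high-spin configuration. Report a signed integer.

Ligand charges: 4×(-1) from Br⁻ and 2×(-1) from Cl⁻ sum to -6; with overall charge -3, Fe is +3.
Fe sits in group 8; removing 3 electrons leaves Fe³⁺ with 8 − 3 = 5 d electrons.
In the high-spin limit (t₂g³ eg²) the orbital term is 0.0Δ_oct = 0 kJ/mol, with no excess pairing.
For low-spin the configuration is t₂g⁵ eg⁰: orbital energy -2.0 × 121 = -242 kJ/mol, and 2 additional pairs relative to high-spin add 698 kJ/mol, giving 456 kJ/mol.
Thus E(LS) − E(HS) = 456 kJ/mol.

456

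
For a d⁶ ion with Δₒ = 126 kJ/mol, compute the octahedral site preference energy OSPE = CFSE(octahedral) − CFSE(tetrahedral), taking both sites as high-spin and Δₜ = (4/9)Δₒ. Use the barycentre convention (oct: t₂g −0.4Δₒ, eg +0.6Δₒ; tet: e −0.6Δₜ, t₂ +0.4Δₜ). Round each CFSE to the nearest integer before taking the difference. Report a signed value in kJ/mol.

Octahedral (high-spin): t₂g⁴ eg², CFSE = 4(−0.4) + 2(+0.6) = -0.4Δₒ = -0.4 × 126 = -50 kJ/mol.
In a tetrahedral site the filling is e³ t₂³: CFSE(tet) = -0.6Δₜ = -0.6 × (4/9)(126) = -34 kJ/mol.
OSPE = CFSE(oct) − CFSE(tet) = -50 − (-34) = -16 kJ/mol.

-16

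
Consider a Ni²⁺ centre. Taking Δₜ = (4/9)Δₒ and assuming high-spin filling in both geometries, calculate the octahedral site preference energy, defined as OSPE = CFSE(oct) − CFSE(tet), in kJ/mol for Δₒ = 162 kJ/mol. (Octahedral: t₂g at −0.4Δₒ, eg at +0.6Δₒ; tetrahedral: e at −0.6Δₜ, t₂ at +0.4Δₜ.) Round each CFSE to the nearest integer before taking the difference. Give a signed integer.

-136

Ni²⁺: group 10, so d-count = 10 − 2 = 8.
Octahedral high-spin t2g^6 e_g^2: CFSE = -1.2 × 162 = -194 kJ/mol.
Tetrahedral: e^4 t2^4, CFSE = 4(−0.6) + 4(+0.4) = -0.8Δₜ = -0.8 × (4/9) × 162 = -58 kJ/mol.
Subtracting, OSPE = -194 − (-58) = -136 kJ/mol.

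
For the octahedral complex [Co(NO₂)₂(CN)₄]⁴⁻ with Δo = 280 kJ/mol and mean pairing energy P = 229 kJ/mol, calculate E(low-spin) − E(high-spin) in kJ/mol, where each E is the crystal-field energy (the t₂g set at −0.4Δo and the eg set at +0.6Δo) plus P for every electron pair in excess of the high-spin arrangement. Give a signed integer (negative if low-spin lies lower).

-51

Ligand charges: 2×(-1) from NO₂⁻ and 4×(-1) from CN⁻ sum to -6; with overall charge -4, Co is +2.
Group 9 minus oxidation state +2 gives a d⁷ configuration for Co²⁺.
In the high-spin limit (t₂g⁵ eg²) the orbital term is -0.8Δo = -224 kJ/mol, with no excess pairing.
Low-spin: t₂g⁶ eg¹, orbital CFSE = -1.8Δo = -504 kJ/mol; plus 1 excess pair × P = +229 kJ/mol; total -275 kJ/mol.
Thus E(LS) − E(HS) = -51 kJ/mol.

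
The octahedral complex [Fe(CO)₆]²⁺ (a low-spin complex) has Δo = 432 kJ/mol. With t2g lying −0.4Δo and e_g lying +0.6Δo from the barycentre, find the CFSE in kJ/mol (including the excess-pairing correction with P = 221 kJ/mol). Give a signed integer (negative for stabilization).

-595

CO is neutral, so the +2 overall charge sits on Fe: oxidation state +2.
Group 8 minus oxidation state +2 gives a d⁶ configuration for Fe²⁺.
Configuration: t2g^6 e_g^0.
Orbital CFSE = 6(-0.4) + 0(0.6) = -2.4Δo = -2.4 × 432 = -1037 kJ/mol.
Pairing penalty: 3 pairs vs 1 in the high-spin reference → 2 extra × P = 442 kJ/mol.
Combining: -1037 + 442 = -595 kJ/mol.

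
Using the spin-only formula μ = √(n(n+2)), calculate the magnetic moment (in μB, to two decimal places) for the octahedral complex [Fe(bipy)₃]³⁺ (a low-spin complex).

bipy is neutral, so the +3 overall charge sits on Fe: oxidation state +3.
Fe³⁺: group 8, so d-count = 8 − 3 = 5.
Configuration: t₂g⁵ eg⁰ → 1 unpaired electron.
μ(spin-only) = √[1(1+2)] = √3 ≈ 1.73 μB.

1.73 μB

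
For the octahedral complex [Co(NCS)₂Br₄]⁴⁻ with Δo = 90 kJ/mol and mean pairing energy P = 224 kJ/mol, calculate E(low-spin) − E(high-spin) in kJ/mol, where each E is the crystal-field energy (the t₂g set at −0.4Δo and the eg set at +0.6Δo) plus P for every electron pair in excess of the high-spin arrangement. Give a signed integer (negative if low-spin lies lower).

134

Ligand charges: 2×(-1) from NCS⁻ and 4×(-1) from Br⁻ sum to -6; with overall charge -4, Co is +2.
Group 9 minus oxidation state +2 gives a d⁷ configuration for Co²⁺.
In the high-spin limit (t₂g⁵ eg²) the orbital term is -0.8Δo = -72 kJ/mol, with no excess pairing.
Low-spin t₂g⁶ eg¹ gives -1.8Δo = -162 kJ/mol, but forming 1 extra pair costs 1P = 224 kJ/mol, so E(LS) = -162 + 224 = 62 kJ/mol.
Thus E(LS) − E(HS) = 134 kJ/mol.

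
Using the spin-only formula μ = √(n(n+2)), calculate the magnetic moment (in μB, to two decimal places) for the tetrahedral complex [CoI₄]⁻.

4.90 μB

Each I⁻ contributes -1; 4 × (-1) = -4. With overall charge -1, Co is in the +3 oxidation state.
Co is in group 9, so Co³⁺ is d⁶ (9 − 3 = 6).
With tetrahedral geometry the complex is necessarily high-spin.
Configuration: e³ t₂³ → 4 unpaired electrons.
μ(spin-only) = √[4(4+2)] = √24 ≈ 4.90 μB.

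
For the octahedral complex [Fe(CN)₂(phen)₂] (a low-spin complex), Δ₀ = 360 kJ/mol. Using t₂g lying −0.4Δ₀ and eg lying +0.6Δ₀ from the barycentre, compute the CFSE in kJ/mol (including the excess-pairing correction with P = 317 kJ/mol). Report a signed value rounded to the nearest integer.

Ligand charges: 2×(-1) from CN⁻ and 2×(+0) from phen sum to -2; with overall charge +0, Fe is +2.
Fe²⁺: group 8, so d-count = 8 − 2 = 6.
Electron filling gives t₂g⁶ eg⁰.
CFSE(orbital) = 6×(-0.4Δ₀) + 0×(0.6Δ₀) = -2.4Δ₀; with Δ₀ = 360 kJ/mol that is -864 kJ/mol.
High-spin d⁶ would be t₂g⁴ eg² with 1 pair; low-spin has 3, so 2 excess pairs cost +2P = +634 kJ/mol.
Net CFSE = -864 + 634 = -230 kJ/mol.

-230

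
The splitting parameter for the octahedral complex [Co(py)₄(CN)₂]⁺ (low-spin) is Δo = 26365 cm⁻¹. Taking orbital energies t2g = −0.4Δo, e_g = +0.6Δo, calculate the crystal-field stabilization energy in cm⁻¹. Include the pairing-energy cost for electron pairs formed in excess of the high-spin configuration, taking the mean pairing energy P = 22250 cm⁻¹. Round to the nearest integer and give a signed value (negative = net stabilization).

Ligand charges: 4×(+0) from py and 2×(-1) from CN⁻ sum to -2; with overall charge +1, Co is +3.
Group 9 minus oxidation state +3 gives a d⁶ configuration for Co³⁺.
Configuration: t2g^6 e_g^0.
Orbital CFSE = 6(-0.4) + 0(0.6) = -2.4Δo = -2.4 × 26365 = -63276 cm⁻¹.
High-spin d⁶ would be t2g^4 e_g^2 with 1 pair; low-spin has 3, so 2 excess pairs cost +2P = +44500 cm⁻¹.
Combining: -63276 + 44500 = -18776 cm⁻¹.

-18776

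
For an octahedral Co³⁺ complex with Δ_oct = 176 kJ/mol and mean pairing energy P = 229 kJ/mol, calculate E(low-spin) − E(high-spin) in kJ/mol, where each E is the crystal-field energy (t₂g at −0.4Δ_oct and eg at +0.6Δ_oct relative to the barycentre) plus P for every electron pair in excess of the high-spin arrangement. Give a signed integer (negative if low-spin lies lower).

Co is in group 9, so Co³⁺ is d⁶ (9 − 3 = 6).
High-spin: t₂g⁴ eg², CFSE = -0.4Δ_oct = -70 kJ/mol.
For low-spin the configuration is t₂g⁶ eg⁰: orbital energy -2.4 × 176 = -422 kJ/mol, and 2 additional pairs relative to high-spin add 458 kJ/mol, giving 36 kJ/mol.
The difference is 36 − (-70) = 106 kJ/mol, so high-spin lies lower.

106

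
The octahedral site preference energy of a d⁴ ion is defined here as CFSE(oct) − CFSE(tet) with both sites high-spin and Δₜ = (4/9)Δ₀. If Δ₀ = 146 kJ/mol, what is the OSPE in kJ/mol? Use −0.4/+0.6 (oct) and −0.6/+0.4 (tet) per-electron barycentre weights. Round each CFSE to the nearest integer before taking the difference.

Octahedral (high-spin): t₂g³ eg¹, CFSE = 3(−0.4) + 1(+0.6) = -0.6Δ₀ = -0.6 × 146 = -88 kJ/mol.
In a tetrahedral site the filling is e² t₂²: CFSE(tet) = -0.4Δₜ = -0.4 × (4/9)(146) = -26 kJ/mol.
OSPE = -88 − (-26) = -62 kJ/mol.

-62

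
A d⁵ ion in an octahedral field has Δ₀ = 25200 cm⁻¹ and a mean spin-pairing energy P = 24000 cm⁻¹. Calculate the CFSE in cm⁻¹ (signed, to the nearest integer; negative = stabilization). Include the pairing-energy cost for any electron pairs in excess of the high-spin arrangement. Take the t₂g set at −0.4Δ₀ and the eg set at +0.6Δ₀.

-2400

Here Δ₀ > P (25200 > 24000), so the low-spin state is favoured.
That gives t₂g⁵ eg⁰.
Orbital CFSE = -2.0Δ₀ = -2.0 × 25200 = -50400 cm⁻¹.
Excess pairs vs high-spin: 2 − 0 = 2; pairing cost = +48000 cm⁻¹.
Net CFSE = -50400 + 48000 = -2400 cm⁻¹.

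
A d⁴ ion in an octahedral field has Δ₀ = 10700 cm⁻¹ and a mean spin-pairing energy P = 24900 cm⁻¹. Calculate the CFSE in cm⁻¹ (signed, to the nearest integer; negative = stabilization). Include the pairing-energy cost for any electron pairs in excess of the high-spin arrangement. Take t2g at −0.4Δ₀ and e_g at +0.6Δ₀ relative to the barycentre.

With Δ₀ < P the complex is high-spin.
Filling d⁴ accordingly: t2g^3 e_g^1.
Orbital CFSE = -0.6Δ₀ = -0.6 × 10700 = -6420 cm⁻¹.
High-spin has no excess pairs, so no pairing correction applies.

-6420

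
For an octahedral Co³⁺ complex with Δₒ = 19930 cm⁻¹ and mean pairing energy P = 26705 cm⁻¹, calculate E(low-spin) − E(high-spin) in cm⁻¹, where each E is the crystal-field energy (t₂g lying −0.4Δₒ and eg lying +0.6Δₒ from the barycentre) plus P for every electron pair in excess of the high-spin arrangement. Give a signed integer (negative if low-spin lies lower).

13550

Group 9 minus oxidation state +3 gives a d⁶ configuration for Co³⁺.
In the high-spin limit (t₂g⁴ eg²) the orbital term is -0.4Δₒ = -7972 cm⁻¹, with no excess pairing.
For low-spin the configuration is t₂g⁶ eg⁰: orbital energy -2.4 × 19930 = -47832 cm⁻¹, and 2 additional pairs relative to high-spin add 53410 cm⁻¹, giving 5578 cm⁻¹.
The difference is 5578 − (-7972) = 13550 cm⁻¹, so high-spin lies lower.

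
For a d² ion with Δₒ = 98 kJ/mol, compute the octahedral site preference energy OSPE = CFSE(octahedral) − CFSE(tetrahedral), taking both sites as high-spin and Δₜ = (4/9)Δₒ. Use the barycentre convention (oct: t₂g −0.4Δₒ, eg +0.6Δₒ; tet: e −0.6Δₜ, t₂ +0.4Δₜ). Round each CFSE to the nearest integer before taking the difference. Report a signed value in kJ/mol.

-26

In an octahedral site d² (HS) is t₂g² eg⁰, giving CFSE(oct) = -0.8Δₒ = -78 kJ/mol.
In a tetrahedral site the filling is e² t₂⁰: CFSE(tet) = -1.2Δₜ = -1.2 × (4/9)(98) = -52 kJ/mol.
OSPE = -78 − (-52) = -26 kJ/mol.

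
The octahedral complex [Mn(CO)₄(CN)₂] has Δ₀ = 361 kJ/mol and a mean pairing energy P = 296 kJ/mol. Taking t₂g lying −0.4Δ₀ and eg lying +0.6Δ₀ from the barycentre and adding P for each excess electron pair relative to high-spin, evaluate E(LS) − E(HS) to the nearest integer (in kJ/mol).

Ligand charges: 4×(+0) from CO and 2×(-1) from CN⁻ sum to -2; with overall charge +0, Mn is +2.
Mn²⁺: group 7, so d-count = 7 − 2 = 5.
High-spin: t₂g³ eg², CFSE = 0.0Δ₀ = 0 kJ/mol.
Low-spin t₂g⁵ eg⁰ gives -2.0Δ₀ = -722 kJ/mol, but forming 2 extra pairs costs 2P = 592 kJ/mol, so E(LS) = -722 + 592 = -130 kJ/mol.
The difference is -130 − (0) = -130 kJ/mol, so low-spin lies lower.

-130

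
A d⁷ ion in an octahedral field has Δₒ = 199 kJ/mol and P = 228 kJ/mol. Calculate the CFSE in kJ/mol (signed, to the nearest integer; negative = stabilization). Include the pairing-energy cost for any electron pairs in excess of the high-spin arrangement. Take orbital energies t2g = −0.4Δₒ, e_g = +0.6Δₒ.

-159

Since Δₒ = 199 kJ/mol < P = 228 kJ/mol, the complex adopts the high-spin configuration.
Filling d⁷ accordingly: t2g^5 e_g^2.
Orbital CFSE = -0.8Δₒ = -0.8 × 199 = -159 kJ/mol.
High-spin has no excess pairs, so no pairing correction applies.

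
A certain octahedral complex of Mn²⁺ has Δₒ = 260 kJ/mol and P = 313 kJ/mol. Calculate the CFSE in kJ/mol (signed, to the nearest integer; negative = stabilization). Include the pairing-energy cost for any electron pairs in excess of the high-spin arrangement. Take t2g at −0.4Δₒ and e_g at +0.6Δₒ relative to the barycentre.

0

Group 7 minus oxidation state +2 gives a d⁵ configuration for Mn²⁺.
With Δₒ < P the complex is high-spin.
Configuration: t2g^3 e_g^2.
Orbital CFSE = 0.0Δₒ = 0.0 × 260 = 0 kJ/mol.
High-spin has no excess pairs, so no pairing correction applies.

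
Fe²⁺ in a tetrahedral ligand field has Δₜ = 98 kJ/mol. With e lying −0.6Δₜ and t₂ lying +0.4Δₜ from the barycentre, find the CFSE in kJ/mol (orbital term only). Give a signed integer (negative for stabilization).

-59

Fe sits in group 8; removing 2 electrons leaves Fe²⁺ with 8 − 2 = 6 d electrons.
With tetrahedral geometry the complex is necessarily high-spin.
Configuration: e³ t₂³.
CFSE(orbital) = 3×(-0.6Δₜ) + 3×(0.4Δₜ) = -0.6Δₜ; with Δₜ = 98 kJ/mol that is -59 kJ/mol.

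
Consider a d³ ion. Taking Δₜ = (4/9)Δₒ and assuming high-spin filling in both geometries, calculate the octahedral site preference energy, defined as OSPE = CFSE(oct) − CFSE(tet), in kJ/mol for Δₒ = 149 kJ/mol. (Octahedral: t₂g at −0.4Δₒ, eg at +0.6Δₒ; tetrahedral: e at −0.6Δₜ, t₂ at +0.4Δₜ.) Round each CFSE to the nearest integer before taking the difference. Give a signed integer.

-126

Octahedral (high-spin): t2g^3 e_g^0, CFSE = 3(−0.4) + 0(+0.6) = -1.2Δₒ = -1.2 × 149 = -179 kJ/mol.
Tetrahedral: e^2 t2^1, CFSE = 2(−0.6) + 1(+0.4) = -0.8Δₜ = -0.8 × (4/9) × 149 = -53 kJ/mol.
OSPE = CFSE(oct) − CFSE(tet) = -179 − (-53) = -126 kJ/mol.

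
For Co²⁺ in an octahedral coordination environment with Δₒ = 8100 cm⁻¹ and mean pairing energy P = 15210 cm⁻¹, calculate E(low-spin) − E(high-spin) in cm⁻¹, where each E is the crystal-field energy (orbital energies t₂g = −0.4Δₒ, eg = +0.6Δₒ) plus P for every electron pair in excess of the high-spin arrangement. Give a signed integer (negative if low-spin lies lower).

7110

Group 9 minus oxidation state +2 gives a d⁷ configuration for Co²⁺.
High-spin: t₂g⁵ eg², CFSE = -0.8Δₒ = -6480 cm⁻¹.
For low-spin the configuration is t₂g⁶ eg¹: orbital energy -1.8 × 8100 = -14580 cm⁻¹, and 1 additional pair relative to high-spin adds 15210 cm⁻¹, giving 630 cm⁻¹.
The difference is 630 − (-6480) = 7110 cm⁻¹, so high-spin lies lower.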